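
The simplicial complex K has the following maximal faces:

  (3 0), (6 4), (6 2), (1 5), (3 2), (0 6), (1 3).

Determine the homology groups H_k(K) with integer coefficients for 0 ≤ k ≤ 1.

K has 7 vertices, 7 edges.
rank ∂_0 = 0, rank ∂_1 = 6 ⇒ b_0 = 7 − 0 − 6 = 1; all invariant factors of ∂_1 are 1 so no torsion. So H_0 = Z.
rank ∂_1 = 6, rank ∂_2 = 0 ⇒ b_1 = 7 − 6 − 0 = 1. So H_1 = Z.

H_0 = Z,  H_1 = Z.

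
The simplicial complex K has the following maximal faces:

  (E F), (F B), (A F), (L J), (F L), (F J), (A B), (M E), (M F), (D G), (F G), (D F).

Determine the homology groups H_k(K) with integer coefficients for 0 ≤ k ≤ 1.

Fix the vertex order A < B < D < E < F < G < J < L < M and write every simplex with vertices in increasing order. Then dim K = 1 and the simplices of K are:

  0-simplices (9): A, B, D, E, F, G, J, L, M
  1-simplices (12): AB, AF, BF, DF, DG, EF, EM, FG, FJ, FL, FM, JL

giving chain groups C_0 ≅ Z^9, C_1 ≅ Z^12.

∂_1: C_1 → C_0 is given by ∂[p,q] = [q] − [p]. For instance
  ∂FL = L − F.
As a 9×12 matrix over Z this has rank 8, with invariant factors (1,1,1,1,1,1,1,1).

Reading off H_k = ker ∂_k / im ∂_{k+1}:

  H_0: rank C_0 − rank ∂_1 = 9 − 8 = 1, and the invariant factors of ∂_1 are all 1, so H_0 ≅ Z.
  H_1: rank ker ∂_1 − rank ∂_2 = (12 − 8) − 0 = 4, and there is no ∂_2, so H_1 ≅ Z^4.

As a check, the Euler characteristic is 9 − 12 = -3, which agrees with 1 − 4 = -3.
(K is a triangulation of a wedge of 4 circles.)

H_0 = Z,  H_1 = Z^4.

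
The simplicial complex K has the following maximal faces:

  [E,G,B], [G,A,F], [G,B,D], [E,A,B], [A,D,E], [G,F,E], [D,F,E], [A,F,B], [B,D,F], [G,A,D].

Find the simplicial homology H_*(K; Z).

K has 6 vertices, 15 edges, 10 triangles.
rank ∂_0 = 0, rank ∂_1 = 5 ⇒ b_0 = 6 − 0 − 5 = 1; all invariant factors of ∂_1 are 1 so no torsion. So H_0 ≅ Z.
rank ∂_1 = 5, rank ∂_2 = 10 ⇒ b_1 = 15 − 5 − 10 = 0; ∂_2 has invariant factor(s) [2] giving torsion. So H_1 ≅ Z/2.
rank ∂_2 = 10, rank ∂_3 = 0 ⇒ b_2 = 10 − 10 − 0 = 0. So H_2 ≅ 0.

H_0 = Z,  H_1 = Z/2,  H_2 = 0.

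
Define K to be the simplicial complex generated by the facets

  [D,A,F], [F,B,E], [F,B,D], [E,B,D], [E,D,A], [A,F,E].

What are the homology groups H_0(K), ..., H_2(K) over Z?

H_0 = Z,  H_1 = 0,  H_2 = Z.

K has 5 vertices, 9 edges, 6 triangles.
rank ∂_0 = 0, rank ∂_1 = 4 ⇒ b_0 = 5 − 0 − 4 = 1; all invariant factors of ∂_1 are 1 so no torsion. So H_0 ≅ Z.
rank ∂_1 = 4, rank ∂_2 = 5 ⇒ b_1 = 9 − 4 − 5 = 0; all invariant factors of ∂_2 are 1 so no torsion. So H_1 ≅ 0.
rank ∂_2 = 5, rank ∂_3 = 0 ⇒ b_2 = 6 − 5 − 0 = 1. So H_2 ≅ Z.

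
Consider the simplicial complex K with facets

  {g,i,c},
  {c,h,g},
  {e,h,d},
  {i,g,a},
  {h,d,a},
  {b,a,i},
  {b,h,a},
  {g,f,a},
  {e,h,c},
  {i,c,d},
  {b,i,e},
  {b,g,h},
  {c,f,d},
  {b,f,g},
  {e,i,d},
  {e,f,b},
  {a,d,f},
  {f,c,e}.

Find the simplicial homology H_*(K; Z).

H_0 ≅ Z,  H_1 ≅ Z ⊕ Z_2,  H_2 = 0.

Fix the vertex order a < b < c < d < e < f < g < h < i and write every simplex with vertices in increasing order. Then dim K = 2 and the simplices of K are:

  0-simplices (9): a, b, c, d, e, f, g, h, i
  1-simplices (27): ab, ad, af, ag, ah, ai, be, bf, bg, bh, bi, cd, ce, cf, cg, ch, ci, de, df, dh, di, ef, eh, ei, fg, gh, gi
  2-simplices (18): abh, abi, adf, adh, afg, agi, bef, bei, bfg, bgh, cdf, cdi, cef, ceh, cgh, cgi, deh, dei

so the chain groups are C_0 ≅ Z^9, C_1 ≅ Z^27, C_2 ≅ Z^18.

The boundary map ∂_1: C_1 → C_0 is given by ∂[p,q] = [q] − [p].
As a 9×27 matrix over Z this has rank 8, with invariant factors (1,1,1,1,1,1,1,1).

Boundary ∂_2: C_2 → C_1 sends each 2-simplex [p,q,r] to [q,r] − [p,r] + [p,q]. For instance
  ∂cdf = df − cf + cd,
  ∂cgh = gh − ch + cg.
The resulting 27×18 matrix has rank 18, and its Smith normal form has invariant factors (1,1,1,1,1,1,1,1,1,1,1,1,1,1,1,1,1,2).

Now H_k = ker ∂_k / im ∂_{k+1}, so:

  H_0: rank C_0 − rank ∂_1 = 9 − 8 = 1, and the invariant factors of ∂_1 are all 1, so H_0 ≅ Z.
  H_1: rank ker ∂_1 − rank ∂_2 = (27 − 8) − 18 = 1, and ∂_2 has invariant factor 2 > 1, so H_1 ≅ Z ⊕ Z_2.
  H_2: rank ker ∂_2 − rank ∂_3 = (18 − 18) − 0 = 0, and there is no ∂_3, so H_2 ≅ 0.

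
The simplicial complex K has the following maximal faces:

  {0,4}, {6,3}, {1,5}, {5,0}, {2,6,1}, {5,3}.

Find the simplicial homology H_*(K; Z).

H_0 = Z,  H_1 = Z,  H_2 = 0.

Fix the vertex order 0 < 1 < 2 < 3 < 4 < 5 < 6 and write every simplex with vertices in increasing order. Then dim K = 2 and the simplices of K are:

  0-simplices (7): [0], [1], [2], [3], [4], [5], [6]
  1-simplices (8): [0,4], [0,5], [1,2], [1,5], [1,6], [2,6], [3,5], [3,6]
  2-simplices (1): [1,2,6]

so the chain groups are C_0 ≅ Z^7, C_1 ≅ Z^8, C_2 ≅ Z^1.

∂_1: C_1 → C_0 is given by ∂[p,q] = [q] − [p].
As a 7×8 matrix over Z this has rank 6, with invariant factors (1,1,1,1,1,1).

The boundary map ∂_2: C_2 → C_1 sends each 2-simplex [p,q,r] to [q,r] − [p,r] + [p,q]. For instance
  ∂[1,2,6] = [2,6] − [1,6] + [1,2].
This gives a 8×1 integer matrix of rank 1; reducing to Smith normal form yields diagonal entries (1).

Now H_k = ker ∂_k / im ∂_{k+1}, so:

  H_0: rank C_0 − rank ∂_1 = 7 − 6 = 1, and the invariant factors of ∂_1 are all 1, so H_0 = Z.
  H_1: rank ker ∂_1 − rank ∂_2 = (8 − 6) − 1 = 1, and the invariant factors of ∂_2 are all 1, so H_1 = Z.
  H_2: rank ker ∂_2 − rank ∂_3 = (1 − 1) − 0 = 0, and there is no ∂_3, so H_2 = 0.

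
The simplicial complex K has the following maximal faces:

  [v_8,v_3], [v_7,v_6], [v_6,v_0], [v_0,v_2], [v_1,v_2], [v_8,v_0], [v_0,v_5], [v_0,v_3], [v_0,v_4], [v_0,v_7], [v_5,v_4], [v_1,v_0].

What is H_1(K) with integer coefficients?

We work with the vertex ordering v_0 < v_1 < v_2 < v_3 < v_4 < v_5 < v_6 < v_7 < v_8. The simplices of K, each written with vertices in increasing order, are:

  0-simplices (9): [v_0], [v_1], [v_2], [v_3], [v_4], [v_5], [v_6], [v_7], [v_8]
  1-simplices (12): [v_0,v_1], [v_0,v_2], [v_0,v_3], [v_0,v_4], [v_0,v_5], [v_0,v_6], [v_0,v_7], [v_0,v_8], [v_1,v_2], [v_3,v_8], [v_4,v_5], [v_6,v_7]

giving chain groups C_0 ≅ Z^9, C_1 ≅ Z^12.

The boundary map ∂_1: C_1 → C_0 is given by ∂[p,q] = [q] − [p].
As a 9×12 matrix over Z this has rank 8, with invariant factors (1,1,1,1,1,1,1,1).

From H_k ≅ ker(∂_k) / im(∂_{k+1}) we obtain:

  H_1: rank ker ∂_1 − rank ∂_2 = (12 − 8) − 0 = 4, and there is no ∂_2, so H_1 = Z^4.

(K is a triangulation of a wedge of 4 circles.)

H_1 ≅ Z^4.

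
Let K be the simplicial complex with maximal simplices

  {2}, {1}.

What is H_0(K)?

H_0 = Z^2.

Order the vertices as 1 < 2. Listing each simplex with vertices in this order, K has dimension 0 with simplices:

  0-simplices (2): [1], [2]

Hence C_0 ≅ Z^2.

Now H_k = ker ∂_k / im ∂_{k+1}, so:

  H_0: rank C_0 − rank ∂_1 = 2 − 0 = 2, and there is no ∂_1, so H_0 = Z^2.

(K is a triangulation of a set of 2 points.)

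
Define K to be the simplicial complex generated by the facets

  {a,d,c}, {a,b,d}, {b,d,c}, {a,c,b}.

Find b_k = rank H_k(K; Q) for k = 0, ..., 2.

b_0 = 1, b_1 = 0, b_2 = 1.

We work with the vertex ordering a < b < c < d. The simplices of K, each written with vertices in increasing order, are:

  0-simplices (4): a, b, c, d
  1-simplices (6): ab, ac, ad, bc, bd, cd
  2-simplices (4): abc, abd, acd, bcd

so the chain groups are C_0 ≅ Z^4, C_1 ≅ Z^6, C_2 ≅ Z^4.

The boundary map ∂_1: C_1 → C_0 maps an edge to its endpoints' difference, ∂[p,q] = q − p.
This gives a 4×6 integer matrix of rank 3; reducing to Smith normal form yields diagonal entries (1,1,1).

∂_2: C_2 → C_1 maps a triangle to the signed sum of its edges. For instance
  ∂acd = cd − ad + ac,
  ∂abc = bc − ac + ab.
As a 6×4 matrix over Z this has rank 3, with invariant factors (1,1,1).

Reading off H_k = ker ∂_k / im ∂_{k+1}:

  H_0: rank C_0 − rank ∂_1 = 4 − 3 = 1, and the invariant factors of ∂_1 are all 1, so H_0 ≅ Z.
  H_1: rank ker ∂_1 − rank ∂_2 = (6 − 3) − 3 = 0, and the invariant factors of ∂_2 are all 1, so H_1 ≅ 0.
  H_2: rank ker ∂_2 − rank ∂_3 = (4 − 3) − 0 = 1, and there is no ∂_3, so H_2 ≅ Z.

Hence the Betti numbers are b_0 = 1, b_1 = 0, b_2 = 1.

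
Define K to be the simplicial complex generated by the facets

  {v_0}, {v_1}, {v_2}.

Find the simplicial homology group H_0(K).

Fix the vertex order v_0 < v_1 < v_2 and write every simplex with vertices in increasing order. Then dim K = 0 and the simplices of K are:

  0-simplices (3): [v_0], [v_1], [v_2]

Hence C_0 ≅ Z^3.

Reading off H_k = ker ∂_k / im ∂_{k+1}:

  H_0: rank C_0 − rank ∂_1 = 3 − 0 = 3, and there is no ∂_1, so H_0 = Z^3.

H_0 ≅ Z^3.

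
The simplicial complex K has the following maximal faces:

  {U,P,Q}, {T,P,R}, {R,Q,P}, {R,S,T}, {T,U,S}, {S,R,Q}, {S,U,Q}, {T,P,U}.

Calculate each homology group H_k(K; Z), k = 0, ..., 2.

We work with the vertex ordering P < Q < R < S < T < U. The simplices of K, each written with vertices in increasing order, are:

  0-simplices (6): P, Q, R, S, T, U
  1-simplices (12): PQ, PR, PT, PU, QR, QS, QU, RS, RT, ST, SU, TU
  2-simplices (8): PQR, PQU, PRT, PTU, QRS, QSU, RST, STU

giving chain groups C_0 ≅ Z^6, C_1 ≅ Z^12, C_2 ≅ Z^8.

∂_1: C_1 → C_0 maps an edge to its endpoints' difference, ∂[p,q] = q − p. For instance
  ∂ST = T − S.
As a 6×12 matrix over Z this has rank 5, with invariant factors (1,1,1,1,1).

∂_2: C_2 → C_1 sends each 2-simplex [p,q,r] to [q,r] − [p,r] + [p,q]. For instance
  ∂PQU = QU − PU + PQ,
  ∂QSU = SU − QU + QS.
As a 12×8 matrix over Z this has rank 7, with invariant factors (1,1,1,1,1,1,1).

Now H_k = ker ∂_k / im ∂_{k+1}, so:

  H_0: rank C_0 − rank ∂_1 = 6 − 5 = 1, and the invariant factors of ∂_1 are all 1, so H_0 ≅ Z.
  H_1: rank ker ∂_1 − rank ∂_2 = (12 − 5) − 7 = 0, and the invariant factors of ∂_2 are all 1, so H_1 ≅ 0.
  H_2: rank ker ∂_2 − rank ∂_3 = (8 − 7) − 0 = 1, and there is no ∂_3, so H_2 ≅ Z.

As a check, the Euler characteristic is 6 − 12 + 8 = 2, which agrees with 1 − 0 + 1 = 2.

H_0 ≅ Z,  H_1 = 0,  H_2 ≅ Z.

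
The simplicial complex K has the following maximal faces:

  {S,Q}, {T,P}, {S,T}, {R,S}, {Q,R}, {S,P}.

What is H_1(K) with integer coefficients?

H_1 ≅ Z^2.

We work with the vertex ordering P < Q < R < S < T. The simplices of K, each written with vertices in increasing order, are:

  0-simplices (5): P, Q, R, S, T
  1-simplices (6): PS, PT, QR, QS, RS, ST

giving chain groups C_0 ≅ Z^5, C_1 ≅ Z^6.

Boundary ∂_1: C_1 → C_0 is given by ∂[p,q] = [q] − [p]. For instance
  ∂PT = T − P.
The resulting 5×6 matrix has rank 4, and its Smith normal form has invariant factors (1,1,1,1).

From H_k ≅ ker(∂_k) / im(∂_{k+1}) we obtain:

  H_1: rank ker ∂_1 − rank ∂_2 = (6 − 4) − 0 = 2, and there is no ∂_2, so H_1 ≅ Z^2.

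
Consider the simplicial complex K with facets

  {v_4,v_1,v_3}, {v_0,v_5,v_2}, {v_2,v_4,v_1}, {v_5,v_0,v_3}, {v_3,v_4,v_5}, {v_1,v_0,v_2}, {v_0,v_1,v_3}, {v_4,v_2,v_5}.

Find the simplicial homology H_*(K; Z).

H_0 ≅ Z,  H_1 = 0,  H_2 ≅ Z.

Fix the vertex order v_0 < v_1 < v_2 < v_3 < v_4 < v_5 and write every simplex with vertices in increasing order. Then dim K = 2 and the simplices of K are:

  0-simplices (6): [v_0], [v_1], [v_2], [v_3], [v_4], [v_5]
  1-simplices (12): [v_0,v_1], [v_0,v_2], [v_0,v_3], [v_0,v_5], [v_1,v_2], [v_1,v_3], [v_1,v_4], [v_2,v_4], [v_2,v_5], [v_3,v_4], [v_3,v_5], [v_4,v_5]
  2-simplices (8): [v_0,v_1,v_2], [v_0,v_1,v_3], [v_0,v_2,v_5], [v_0,v_3,v_5], [v_1,v_2,v_4], [v_1,v_3,v_4], [v_2,v_4,v_5], [v_3,v_4,v_5]

Hence C_0 ≅ Z^6, C_1 ≅ Z^12, C_2 ≅ Z^8.

The boundary map ∂_1: C_1 → C_0 maps an edge to its endpoints' difference, ∂[p,q] = q − p. For instance
  ∂[v_0,v_1] = [v_1] − [v_0].
As a 6×12 matrix over Z this has rank 5, with invariant factors (1,1,1,1,1).

∂_2: C_2 → C_1 maps a triangle to the signed sum of its edges. For instance
  ∂[v_0,v_1,v_3] = [v_1,v_3] − [v_0,v_3] + [v_0,v_1],
  ∂[v_0,v_3,v_5] = [v_3,v_5] − [v_0,v_5] + [v_0,v_3].
The 12×8 boundary matrix has rank 7 and Smith normal form diag(1,1,1,1,1,1,1).

From H_k ≅ ker(∂_k) / im(∂_{k+1}) we obtain:

  H_0: rank C_0 − rank ∂_1 = 6 − 5 = 1, and the invariant factors of ∂_1 are all 1, so H_0 ≅ Z.
  H_1: rank ker ∂_1 − rank ∂_2 = (12 − 5) − 7 = 0, and the invariant factors of ∂_2 are all 1, so H_1 ≅ 0.
  H_2: rank ker ∂_2 − rank ∂_3 = (8 − 7) − 0 = 1, and there is no ∂_3, so H_2 ≅ Z.

As a check, the Euler characteristic is 6 − 12 + 8 = 2, which agrees with 1 − 0 + 1 = 2.
(K is a triangulation of the 2-sphere S^2.)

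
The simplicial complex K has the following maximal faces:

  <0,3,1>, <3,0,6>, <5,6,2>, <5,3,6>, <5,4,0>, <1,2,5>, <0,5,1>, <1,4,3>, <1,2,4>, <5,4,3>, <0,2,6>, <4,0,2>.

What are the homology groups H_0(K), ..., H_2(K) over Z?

Order the vertices as 0 < 1 < 2 < 3 < 4 < 5 < 6. Listing each simplex with vertices in this order, K has dimension 2 with simplices:

  0-simplices (7): [0], [1], [2], [3], [4], [5], [6]
  1-simplices (18): [0,1], [0,2], [0,3], [0,4], [0,5], [0,6], [1,2], [1,3], [1,4], [1,5], [2,4], [2,5], [2,6], [3,4], [3,5], [3,6], [4,5], [5,6]
  2-simplices (12): [0,1,3], [0,1,5], [0,2,4], [0,2,6], [0,3,6], [0,4,5], [1,2,4], [1,2,5], [1,3,4], [2,5,6], [3,4,5], [3,5,6]

Hence C_0 ≅ Z^7, C_1 ≅ Z^18, C_2 ≅ Z^12.

Boundary ∂_1: C_1 → C_0 is given by ∂[p,q] = [q] − [p].
The 7×18 boundary matrix has rank 6 and Smith normal form diag(1,1,1,1,1,1).

The boundary map ∂_2: C_2 → C_1 maps a triangle to the signed sum of its edges. For instance
  ∂[3,4,5] = [4,5] − [3,5] + [3,4],
  ∂[0,2,6] = [2,6] − [0,6] + [0,2].
This gives a 18×12 integer matrix of rank 12; reducing to Smith normal form yields diagonal entries (1,1,1,1,1,1,1,1,1,1,1,2).

Computing H_k = (kernel of ∂_k) / (image of ∂_{k+1}):

  H_0: rank C_0 − rank ∂_1 = 7 − 6 = 1, and the invariant factors of ∂_1 are all 1, so H_0 ≅ Z.
  H_1: rank ker ∂_1 − rank ∂_2 = (18 − 6) − 12 = 0, and ∂_2 has invariant factor 2 > 1, so H_1 ≅ Z/2.
  H_2: rank ker ∂_2 − rank ∂_3 = (12 − 12) − 0 = 0, and there is no ∂_3, so H_2 ≅ 0.

As a check, the Euler characteristic is 7 − 18 + 12 = 1, which agrees with 1 − 0 + 0 = 1.
(K is a triangulation of the real projective plane RP^2.)

H_0 ≅ Z,  H_1 ≅ Z/2,  H_2 = 0.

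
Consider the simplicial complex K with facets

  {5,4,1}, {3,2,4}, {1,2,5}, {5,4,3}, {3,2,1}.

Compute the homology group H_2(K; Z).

K has 5 vertices, 10 edges, 5 triangles.
rank ∂_2 = 5, rank ∂_3 = 0 ⇒ b_2 = 5 − 5 − 0 = 0. So H_2 ≅ 0.

H_2 ≅ 0.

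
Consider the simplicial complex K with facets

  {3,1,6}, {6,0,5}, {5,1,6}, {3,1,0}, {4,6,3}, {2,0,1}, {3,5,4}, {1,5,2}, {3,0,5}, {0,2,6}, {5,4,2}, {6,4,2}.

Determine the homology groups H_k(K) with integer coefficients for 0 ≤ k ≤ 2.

We work with the vertex ordering 0 < 1 < 2 < 3 < 4 < 5 < 6. The simplices of K, each written with vertices in increasing order, are:

  0-simplices (7): [0], [1], [2], [3], [4], [5], [6]
  1-simplices (18): [0,1], [0,2], [0,3], [0,5], [0,6], [1,2], [1,3], [1,5], [1,6], [2,4], [2,5], [2,6], [3,4], [3,5], [3,6], [4,5], [4,6], [5,6]
  2-simplices (12): [0,1,2], [0,1,3], [0,2,6], [0,3,5], [0,5,6], [1,2,5], [1,3,6], [1,5,6], [2,4,5], [2,4,6], [3,4,5], [3,4,6]

giving chain groups C_0 ≅ Z^7, C_1 ≅ Z^18, C_2 ≅ Z^12.

∂_1: C_1 → C_0 maps an edge to its endpoints' difference, ∂[p,q] = q − p. For instance
  ∂[1,6] = [6] − [1].
The resulting 7×18 matrix has rank 6, and its Smith normal form has invariant factors (1,1,1,1,1,1).

The boundary map ∂_2: C_2 → C_1 maps a triangle to the signed sum of its edges. For instance
  ∂[0,1,2] = [1,2] − [0,2] + [0,1],
  ∂[0,3,5] = [3,5] − [0,5] + [0,3].
This gives a 18×12 integer matrix of rank 12; reducing to Smith normal form yields diagonal entries (1,1,1,1,1,1,1,1,1,1,1,2).

Reading off H_k = ker ∂_k / im ∂_{k+1}:

  H_0: rank C_0 − rank ∂_1 = 7 − 6 = 1, and the invariant factors of ∂_1 are all 1, so H_0 ≅ Z.
  H_1: rank ker ∂_1 − rank ∂_2 = (18 − 6) − 12 = 0, and ∂_2 has invariant factor 2 > 1, so H_1 ≅ Z/2.
  H_2: rank ker ∂_2 − rank ∂_3 = (12 − 12) − 0 = 0, and there is no ∂_3, so H_2 ≅ 0.

(K is a triangulation of the real projective plane RP^2.)

H_0 = Z,  H_1 = Z/2,  H_2 = 0.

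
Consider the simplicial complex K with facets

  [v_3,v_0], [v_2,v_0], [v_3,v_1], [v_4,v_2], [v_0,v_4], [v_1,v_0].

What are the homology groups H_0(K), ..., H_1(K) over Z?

H_0 ≅ Z,  H_1 ≅ Z^2.

We work with the vertex ordering v_0 < v_1 < v_2 < v_3 < v_4. The simplices of K, each written with vertices in increasing order, are:

  0-simplices (5): [v_0], [v_1], [v_2], [v_3], [v_4]
  1-simplices (6): [v_0,v_1], [v_0,v_2], [v_0,v_3], [v_0,v_4], [v_1,v_3], [v_2,v_4]

Hence C_0 ≅ Z^5, C_1 ≅ Z^6.

The boundary map ∂_1: C_1 → C_0 sends each edge [p,q] (with p < q) to q − p.
The resulting 5×6 matrix has rank 4, and its Smith normal form has invariant factors (1,1,1,1).

Now H_k = ker ∂_k / im ∂_{k+1}, so:

  H_0: rank C_0 − rank ∂_1 = 5 − 4 = 1, and the invariant factors of ∂_1 are all 1, so H_0 ≅ Z.
  H_1: rank ker ∂_1 − rank ∂_2 = (6 − 4) − 0 = 2, and there is no ∂_2, so H_1 ≅ Z^2.

(K is a triangulation of a wedge of 2 circles.)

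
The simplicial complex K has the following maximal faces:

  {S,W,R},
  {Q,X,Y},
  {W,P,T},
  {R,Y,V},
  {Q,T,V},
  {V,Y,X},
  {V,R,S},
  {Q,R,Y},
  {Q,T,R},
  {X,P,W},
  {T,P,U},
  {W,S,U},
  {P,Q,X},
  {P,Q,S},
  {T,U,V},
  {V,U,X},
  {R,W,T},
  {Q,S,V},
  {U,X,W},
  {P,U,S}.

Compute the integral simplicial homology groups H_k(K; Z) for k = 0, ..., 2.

Fix the vertex order P < Q < R < S < T < U < V < W < X < Y and write every simplex with vertices in increasing order. Then dim K = 2 and the simplices of K are:

  0-simplices (10): P, Q, R, S, T, U, V, W, X, Y
  1-simplices (30): PQ, PS, PT, PU, PW, PX, QR, QS, QT, QV, QX, QY, RS, RT, RV, RW, RY, SU, SV, SW, TU, TV, TW, UV, UW, UX, VX, VY, WX, XY
  2-simplices (20): PQS, PQX, PSU, PTU, PTW, PWX, QRT, QRY, QSV, QTV, QXY, RSV, RSW, RTW, RVY, SUW, TUV, UVX, UWX, VXY

Hence C_0 ≅ Z^10, C_1 ≅ Z^30, C_2 ≅ Z^20.

Boundary ∂_1: C_1 → C_0 is given by ∂[p,q] = [q] − [p]. For instance
  ∂WX = X − W.
As a 10×30 matrix over Z this has rank 9, with invariant factors (1,1,1,1,1,1,1,1,1).

∂_2: C_2 → C_1 acts by ∂[p,q,r] = [q,r] − [p,r] + [p,q]. For instance
  ∂UWX = WX − UX + UW,
  ∂PTW = TW − PW + PT.
This gives a 30×20 integer matrix of rank 20; reducing to Smith normal form yields diagonal entries (1,1,1,1,1,1,1,1,1,1,1,1,1,1,1,1,1,1,1,2).

Computing H_k = (kernel of ∂_k) / (image of ∂_{k+1}):

  H_0: rank C_0 − rank ∂_1 = 10 − 9 = 1, and the invariant factors of ∂_1 are all 1, so H_0 ≅ Z.
  H_1: rank ker ∂_1 − rank ∂_2 = (30 − 9) − 20 = 1, and ∂_2 has invariant factor 2 > 1, so H_1 ≅ Z ⊕ Z/2.
  H_2: rank ker ∂_2 − rank ∂_3 = (20 − 20) − 0 = 0, and there is no ∂_3, so H_2 ≅ 0.

(K is a triangulation of the Klein bottle.)

H_0 ≅ Z,  H_1 ≅ Z ⊕ Z/2,  H_2 = 0.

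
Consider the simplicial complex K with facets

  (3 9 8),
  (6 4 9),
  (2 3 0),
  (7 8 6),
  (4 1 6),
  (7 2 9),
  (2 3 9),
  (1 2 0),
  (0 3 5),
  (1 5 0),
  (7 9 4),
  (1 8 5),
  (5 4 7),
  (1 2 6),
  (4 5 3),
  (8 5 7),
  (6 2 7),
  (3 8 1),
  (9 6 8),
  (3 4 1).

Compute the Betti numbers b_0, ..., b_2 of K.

b_0 = 1, b_1 = 1, b_2 = 0.

Order the vertices as 0 < 1 < 2 < 3 < 4 < 5 < 6 < 7 < 8 < 9. Listing each simplex with vertices in this order, K has dimension 2 with simplices:

  0-simplices (10): [0], [1], [2], [3], [4], [5], [6], [7], [8], [9]
  1-simplices (30): (30 of them)
  2-simplices (20): (20 of them)

giving chain groups C_0 ≅ Z^10, C_1 ≅ Z^30, C_2 ≅ Z^20.

Boundary ∂_1: C_1 → C_0 maps an edge to its endpoints' difference, ∂[p,q] = q − p.
This gives a 10×30 integer matrix of rank 9; reducing to Smith normal form yields diagonal entries (1,1,1,1,1,1,1,1,1).

Boundary ∂_2: C_2 → C_1 maps a triangle to the signed sum of its edges. For instance
  ∂[3,8,9] = [8,9] − [3,9] + [3,8],
  ∂[5,7,8] = [7,8] − [5,8] + [5,7].
The resulting 30×20 matrix has rank 20, and its Smith normal form has invariant factors (1,1,1,1,1,1,1,1,1,1,1,1,1,1,1,1,1,1,1,2).

Computing H_k = (kernel of ∂_k) / (image of ∂_{k+1}):

  H_0: rank C_0 − rank ∂_1 = 10 − 9 = 1, and the invariant factors of ∂_1 are all 1, so H_0 = Z.
  H_1: rank ker ∂_1 − rank ∂_2 = (30 − 9) − 20 = 1, and ∂_2 has invariant factor 2 > 1, so H_1 = Z ⊕ Z/2.
  H_2: rank ker ∂_2 − rank ∂_3 = (20 − 20) − 0 = 0, and there is no ∂_3, so H_2 = 0.

Hence the Betti numbers are b_0 = 1, b_1 = 1, b_2 = 0.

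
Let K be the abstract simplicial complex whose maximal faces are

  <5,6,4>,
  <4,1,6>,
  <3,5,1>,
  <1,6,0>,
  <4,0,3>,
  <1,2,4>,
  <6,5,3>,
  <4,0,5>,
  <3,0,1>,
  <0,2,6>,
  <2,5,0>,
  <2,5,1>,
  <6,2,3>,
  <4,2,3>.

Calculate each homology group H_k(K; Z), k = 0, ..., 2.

H_0 = Z,  H_1 = Z^2,  H_2 = Z.

Take the total order 0 < 1 < 2 < 3 < 4 < 5 < 6 on the vertex set. Then K (dimension 2) consists of the simplices:

  0-simplices (7): [0], [1], [2], [3], [4], [5], [6]
  1-simplices (21): [0,1], [0,2], [0,3], [0,4], [0,5], [0,6], [1,2], [1,3], [1,4], [1,5], [1,6], [2,3], [2,4], [2,5], [2,6], [3,4], [3,5], [3,6], [4,5], [4,6], [5,6]
  2-simplices (14): [0,1,3], [0,1,6], [0,2,5], [0,2,6], [0,3,4], [0,4,5], [1,2,4], [1,2,5], [1,3,5], [1,4,6], [2,3,4], [2,3,6], [3,5,6], [4,5,6]

Hence C_0 ≅ Z^7, C_1 ≅ Z^21, C_2 ≅ Z^14.

∂_1: C_1 → C_0 is given by ∂[p,q] = [q] − [p]. For instance
  ∂[2,3] = [3] − [2].
This gives a 7×21 integer matrix of rank 6; reducing to Smith normal form yields diagonal entries (1,1,1,1,1,1).

The boundary map ∂_2: C_2 → C_1 sends each 2-simplex [p,q,r] to [q,r] − [p,r] + [p,q]. For instance
  ∂[2,3,4] = [3,4] − [2,4] + [2,3],
  ∂[0,2,6] = [2,6] − [0,6] + [0,2].
As a 21×14 matrix over Z this has rank 13, with invariant factors (1,1,1,1,1,1,1,1,1,1,1,1,1).

Now H_k = ker ∂_k / im ∂_{k+1}, so:

  H_0: rank C_0 − rank ∂_1 = 7 − 6 = 1, and the invariant factors of ∂_1 are all 1, so H_0 = Z.
  H_1: rank ker ∂_1 − rank ∂_2 = (21 − 6) − 13 = 2, and the invariant factors of ∂_2 are all 1, so H_1 = Z^2.
  H_2: rank ker ∂_2 − rank ∂_3 = (14 − 13) − 0 = 1, and there is no ∂_3, so H_2 = Z.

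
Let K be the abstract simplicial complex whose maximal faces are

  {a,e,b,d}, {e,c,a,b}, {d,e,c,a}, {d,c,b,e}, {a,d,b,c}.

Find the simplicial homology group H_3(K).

Take the total order a < b < c < d < e on the vertex set. Then K (dimension 3) consists of the simplices:

  0-simplices (5): a, b, c, d, e
  1-simplices (10): ab, ac, ad, ae, bc, bd, be, cd, ce, de
  2-simplices (10): abc, abd, abe, acd, ace, ade, bcd, bce, bde, cde
  3-simplices (5): abcd, abce, abde, acde, bcde

giving chain groups C_0 ≅ Z^5, C_1 ≅ Z^10, C_2 ≅ Z^10, C_3 ≅ Z^5.

Boundary ∂_1: C_1 → C_0 is given by ∂[p,q] = [q] − [p]. For instance
  ∂ae = e − a.
This gives a 5×10 integer matrix of rank 4; reducing to Smith normal form yields diagonal entries (1,1,1,1).

Boundary ∂_2: C_2 → C_1 acts by ∂[p,q,r] = [q,r] − [p,r] + [p,q]. For instance
  ∂bce = ce − be + bc,
  ∂ace = ce − ae + ac.
The resulting 10×10 matrix has rank 6, and its Smith normal form has invariant factors (1,1,1,1,1,1).

∂_3: C_3 → C_2 sends each 3-simplex σ to the alternating sum Σ_i (−1)^i (σ with its i-th vertex removed). For instance
  ∂abde = bde − ade + abe − abd,
  ∂abcd = bcd − acd + abd − abc.
The resulting 10×5 matrix has rank 4, and its Smith normal form has invariant factors (1,1,1,1).

Reading off H_k = ker ∂_k / im ∂_{k+1}:

  H_3: rank ker ∂_3 − rank ∂_4 = (5 − 4) − 0 = 1, and there is no ∂_4, so H_3 = Z.

(K is a triangulation of the 3-sphere S^3.)

H_3 ≅ Z.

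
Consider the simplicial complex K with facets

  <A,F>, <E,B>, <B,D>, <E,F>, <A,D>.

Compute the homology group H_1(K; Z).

H_1 ≅ Z.

Fix the vertex order A < B < D < E < F and write every simplex with vertices in increasing order. Then dim K = 1 and the simplices of K are:

  0-simplices (5): A, B, D, E, F
  1-simplices (5): AD, AF, BD, BE, EF

giving chain groups C_0 ≅ Z^5, C_1 ≅ Z^5.

The boundary map ∂_1: C_1 → C_0 is given by ∂[p,q] = [q] − [p].
The resulting 5×5 matrix has rank 4, and its Smith normal form has invariant factors (1,1,1,1).

Computing H_k = (kernel of ∂_k) / (image of ∂_{k+1}):

  H_1: rank ker ∂_1 − rank ∂_2 = (5 − 4) − 0 = 1, and there is no ∂_2, so H_1 = Z.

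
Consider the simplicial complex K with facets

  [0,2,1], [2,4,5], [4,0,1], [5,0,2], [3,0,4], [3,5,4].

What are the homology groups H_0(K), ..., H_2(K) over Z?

H_0 = Z,  H_1 = Z,  H_2 = 0.

We work with the vertex ordering 0 < 1 < 2 < 3 < 4 < 5. The simplices of K, each written with vertices in increasing order, are:

  0-simplices (6): [0], [1], [2], [3], [4], [5]
  1-simplices (12): [0,1], [0,2], [0,3], [0,4], [0,5], [1,2], [1,4], [2,4], [2,5], [3,4], [3,5], [4,5]
  2-simplices (6): [0,1,2], [0,1,4], [0,2,5], [0,3,4], [2,4,5], [3,4,5]

giving chain groups C_0 ≅ Z^6, C_1 ≅ Z^12, C_2 ≅ Z^6.

Boundary ∂_1: C_1 → C_0 maps an edge to its endpoints' difference, ∂[p,q] = q − p. For instance
  ∂[3,5] = [5] − [3].
The 6×12 boundary matrix has rank 5 and Smith normal form diag(1,1,1,1,1).

∂_2: C_2 → C_1 sends each 2-simplex [p,q,r] to [q,r] − [p,r] + [p,q]. For instance
  ∂[3,4,5] = [4,5] − [3,5] + [3,4],
  ∂[0,1,2] = [1,2] − [0,2] + [0,1].
The 12×6 boundary matrix has rank 6 and Smith normal form diag(1,1,1,1,1,1).

Computing H_k = (kernel of ∂_k) / (image of ∂_{k+1}):

  H_0: rank C_0 − rank ∂_1 = 6 − 5 = 1, and the invariant factors of ∂_1 are all 1, so H_0 = Z.
  H_1: rank ker ∂_1 − rank ∂_2 = (12 − 5) − 6 = 1, and the invariant factors of ∂_2 are all 1, so H_1 = Z.
  H_2: rank ker ∂_2 − rank ∂_3 = (6 − 6) − 0 = 0, and there is no ∂_3, so H_2 = 0.

As a check, the Euler characteristic is 6 − 12 + 6 = 0, which agrees with 1 − 1 + 0 = 0.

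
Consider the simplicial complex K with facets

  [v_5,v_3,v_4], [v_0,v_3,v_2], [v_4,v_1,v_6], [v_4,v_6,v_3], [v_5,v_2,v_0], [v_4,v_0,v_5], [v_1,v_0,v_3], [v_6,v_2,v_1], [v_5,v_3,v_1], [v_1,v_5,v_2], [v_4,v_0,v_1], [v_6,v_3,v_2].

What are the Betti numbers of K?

Take the total order v_0 < v_1 < v_2 < v_3 < v_4 < v_5 < v_6 on the vertex set. Then K (dimension 2) consists of the simplices:

  0-simplices (7): [v_0], [v_1], [v_2], [v_3], [v_4], [v_5], [v_6]
  1-simplices (18): (18 of them)
  2-simplices (12): (12 of them)

giving chain groups C_0 ≅ Z^7, C_1 ≅ Z^18, C_2 ≅ Z^12.

The boundary map ∂_1: C_1 → C_0 sends each edge [p,q] (with p < q) to q − p.
The 7×18 boundary matrix has rank 6 and Smith normal form diag(1,1,1,1,1,1).

The boundary map ∂_2: C_2 → C_1 maps a triangle to the signed sum of its edges. For instance
  ∂[v_2,v_3,v_6] = [v_3,v_6] − [v_2,v_6] + [v_2,v_3],
  ∂[v_0,v_1,v_4] = [v_1,v_4] − [v_0,v_4] + [v_0,v_1].
The resulting 18×12 matrix has rank 12, and its Smith normal form has invariant factors (1,1,1,1,1,1,1,1,1,1,1,2).

From H_k ≅ ker(∂_k) / im(∂_{k+1}) we obtain:

  H_0: rank C_0 − rank ∂_1 = 7 − 6 = 1, and the invariant factors of ∂_1 are all 1, so H_0 ≅ Z.
  H_1: rank ker ∂_1 − rank ∂_2 = (18 − 6) − 12 = 0, and ∂_2 has invariant factor 2 > 1, so H_1 ≅ Z/2.
  H_2: rank ker ∂_2 − rank ∂_3 = (12 − 12) − 0 = 0, and there is no ∂_3, so H_2 ≅ 0.

Hence the Betti numbers are b_0 = 1, b_1 = 0, b_2 = 0.

b_0 = 1, b_1 = 0, b_2 = 0.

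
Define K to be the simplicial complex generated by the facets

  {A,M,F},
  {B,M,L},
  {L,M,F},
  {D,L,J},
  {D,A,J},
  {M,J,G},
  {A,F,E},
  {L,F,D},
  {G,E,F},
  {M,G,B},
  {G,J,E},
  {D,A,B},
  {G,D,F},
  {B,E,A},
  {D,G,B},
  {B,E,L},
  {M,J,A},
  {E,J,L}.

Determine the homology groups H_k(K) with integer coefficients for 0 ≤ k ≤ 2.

Fix the vertex order A < B < D < E < F < G < J < L < M and write every simplex with vertices in increasing order. Then dim K = 2 and the simplices of K are:

  0-simplices (9): A, B, D, E, F, G, J, L, M
  1-simplices (27): AB, AD, AE, AF, AJ, AM, BD, BE, BG, BL, BM, DF, DG, DJ, DL, EF, EG, EJ, EL, FG, FL, FM, GJ, GM, JL, JM, LM
  2-simplices (18): ABD, ABE, ADJ, AEF, AFM, AJM, BDG, BEL, BGM, BLM, DFG, DFL, DJL, EFG, EGJ, EJL, FLM, GJM

Hence C_0 ≅ Z^9, C_1 ≅ Z^27, C_2 ≅ Z^18.

Boundary ∂_1: C_1 → C_0 is given by ∂[p,q] = [q] − [p]. For instance
  ∂AE = E − A.
This gives a 9×27 integer matrix of rank 8; reducing to Smith normal form yields diagonal entries (1,1,1,1,1,1,1,1).

∂_2: C_2 → C_1 maps a triangle to the signed sum of its edges. For instance
  ∂AEF = EF − AF + AE,
  ∂BDG = DG − BG + BD.
This gives a 27×18 integer matrix of rank 17; reducing to Smith normal form yields diagonal entries (1,1,1,1,1,1,1,1,1,1,1,1,1,1,1,1,1).

Reading off H_k = ker ∂_k / im ∂_{k+1}:

  H_0: rank C_0 − rank ∂_1 = 9 − 8 = 1, and the invariant factors of ∂_1 are all 1, so H_0 ≅ Z.
  H_1: rank ker ∂_1 − rank ∂_2 = (27 − 8) − 17 = 2, and the invariant factors of ∂_2 are all 1, so H_1 ≅ Z^2.
  H_2: rank ker ∂_2 − rank ∂_3 = (18 − 17) − 0 = 1, and there is no ∂_3, so H_2 ≅ Z.

As a check, the Euler characteristic is 9 − 27 + 18 = 0, which agrees with 1 − 2 + 1 = 0.

H_0 ≅ Z,  H_1 ≅ Z^2,  H_2 ≅ Z.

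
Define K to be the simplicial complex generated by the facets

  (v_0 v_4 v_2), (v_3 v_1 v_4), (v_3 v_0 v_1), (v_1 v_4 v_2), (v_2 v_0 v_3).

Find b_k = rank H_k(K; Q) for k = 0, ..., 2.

Fix the vertex order v_0 < v_1 < v_2 < v_3 < v_4 and write every simplex with vertices in increasing order. Then dim K = 2 and the simplices of K are:

  0-simplices (5): [v_0], [v_1], [v_2], [v_3], [v_4]
  1-simplices (10): [v_0,v_1], [v_0,v_2], [v_0,v_3], [v_0,v_4], [v_1,v_2], [v_1,v_3], [v_1,v_4], [v_2,v_3], [v_2,v_4], [v_3,v_4]
  2-simplices (5): [v_0,v_1,v_3], [v_0,v_2,v_3], [v_0,v_2,v_4], [v_1,v_2,v_4], [v_1,v_3,v_4]

so the chain groups are C_0 ≅ Z^5, C_1 ≅ Z^10, C_2 ≅ Z^5.

The boundary map ∂_1: C_1 → C_0 sends each edge [p,q] (with p < q) to q − p. For instance
  ∂[v_1,v_4] = [v_4] − [v_1].
As a 5×10 matrix over Z this has rank 4, with invariant factors (1,1,1,1).

The boundary map ∂_2: C_2 → C_1 sends each 2-simplex [p,q,r] to [q,r] − [p,r] + [p,q]. For instance
  ∂[v_0,v_2,v_3] = [v_2,v_3] − [v_0,v_3] + [v_0,v_2],
  ∂[v_0,v_2,v_4] = [v_2,v_4] − [v_0,v_4] + [v_0,v_2].
This gives a 10×5 integer matrix of rank 5; reducing to Smith normal form yields diagonal entries (1,1,1,1,1).

From H_k ≅ ker(∂_k) / im(∂_{k+1}) we obtain:

  H_0: rank C_0 − rank ∂_1 = 5 − 4 = 1, and the invariant factors of ∂_1 are all 1, so H_0 = Z.
  H_1: rank ker ∂_1 − rank ∂_2 = (10 − 4) − 5 = 1, and the invariant factors of ∂_2 are all 1, so H_1 = Z.
  H_2: rank ker ∂_2 − rank ∂_3 = (5 − 5) − 0 = 0, and there is no ∂_3, so H_2 = 0.

As a check, the Euler characteristic is 5 − 10 + 5 = 0, which agrees with 1 − 1 + 0 = 0.
(K is a triangulation of the Möbius band.)

Hence the Betti numbers are b_0 = 1, b_1 = 1, b_2 = 0.

b_0 = 1, b_1 = 1, b_2 = 0.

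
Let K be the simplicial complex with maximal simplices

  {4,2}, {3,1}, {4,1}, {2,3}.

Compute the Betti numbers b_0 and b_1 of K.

b_0 = 1, b_1 = 1.

Take the total order 1 < 2 < 3 < 4 on the vertex set. Then K (dimension 1) consists of the simplices:

  0-simplices (4): [1], [2], [3], [4]
  1-simplices (4): [1,3], [1,4], [2,3], [2,4]

so the chain groups are C_0 ≅ Z^4, C_1 ≅ Z^4.

∂_1: C_1 → C_0 maps an edge to its endpoints' difference, ∂[p,q] = q − p. For instance
  ∂[1,4] = [4] − [1].
As a 4×4 matrix over Z this has rank 3, with invariant factors (1,1,1).

Computing H_k = (kernel of ∂_k) / (image of ∂_{k+1}):

  H_0: rank C_0 − rank ∂_1 = 4 − 3 = 1, and the invariant factors of ∂_1 are all 1, so H_0 ≅ Z.
  H_1: rank ker ∂_1 − rank ∂_2 = (4 − 3) − 0 = 1, and there is no ∂_2, so H_1 ≅ Z.

As a check, the Euler characteristic is 4 − 4 = 0, which agrees with 1 − 1 = 0.

Hence the Betti numbers are b_0 = 1, b_1 = 1.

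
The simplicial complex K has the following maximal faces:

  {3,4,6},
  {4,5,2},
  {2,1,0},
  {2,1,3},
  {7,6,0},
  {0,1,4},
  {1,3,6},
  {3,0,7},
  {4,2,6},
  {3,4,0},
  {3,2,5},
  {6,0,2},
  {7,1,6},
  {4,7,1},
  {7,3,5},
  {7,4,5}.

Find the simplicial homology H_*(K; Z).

We work with the vertex ordering 0 < 1 < 2 < 3 < 4 < 5 < 6 < 7. The simplices of K, each written with vertices in increasing order, are:

  0-simplices (8): [0], [1], [2], [3], [4], [5], [6], [7]
  1-simplices (24): (24 of them)
  2-simplices (16): [0,1,2], [0,1,4], [0,2,6], [0,3,4], [0,3,7], [0,6,7], [1,2,3], [1,3,6], [1,4,7], [1,6,7], [2,3,5], [2,4,5], [2,4,6], [3,4,6], [3,5,7], [4,5,7]

giving chain groups C_0 ≅ Z^8, C_1 ≅ Z^24, C_2 ≅ Z^16.

∂_1: C_1 → C_0 sends each edge [p,q] (with p < q) to q − p. For instance
  ∂[3,5] = [5] − [3].
The resulting 8×24 matrix has rank 7, and its Smith normal form has invariant factors (1,1,1,1,1,1,1).

∂_2: C_2 → C_1 maps a triangle to the signed sum of its edges. For instance
  ∂[0,3,4] = [3,4] − [0,4] + [0,3],
  ∂[0,2,6] = [2,6] − [0,6] + [0,2].
The 24×16 boundary matrix has rank 15 and Smith normal form diag(1,1,1,1,1,1,1,1,1,1,1,1,1,1,1).

From H_k ≅ ker(∂_k) / im(∂_{k+1}) we obtain:

  H_0: rank C_0 − rank ∂_1 = 8 − 7 = 1, and the invariant factors of ∂_1 are all 1, so H_0 = Z.
  H_1: rank ker ∂_1 − rank ∂_2 = (24 − 7) − 15 = 2, and the invariant factors of ∂_2 are all 1, so H_1 = Z^2.
  H_2: rank ker ∂_2 − rank ∂_3 = (16 − 15) − 0 = 1, and there is no ∂_3, so H_2 = Z.

As a check, the Euler characteristic is 8 − 24 + 16 = 0, which agrees with 1 − 2 + 1 = 0.

H_0 = Z,  H_1 = Z^2,  H_2 = Z.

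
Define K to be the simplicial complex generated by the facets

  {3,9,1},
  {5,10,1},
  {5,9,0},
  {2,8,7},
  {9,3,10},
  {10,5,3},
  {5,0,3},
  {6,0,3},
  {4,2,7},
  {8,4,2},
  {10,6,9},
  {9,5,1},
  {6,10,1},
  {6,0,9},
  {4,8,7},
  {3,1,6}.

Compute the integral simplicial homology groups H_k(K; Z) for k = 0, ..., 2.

H_0 ≅ Z^2,  H_1 ≅ Z/2,  H_2 ≅ Z.

K has 11 vertices, 24 edges, 16 triangles.
rank ∂_0 = 0, rank ∂_1 = 9 ⇒ b_0 = 11 − 0 − 9 = 2; all invariant factors of ∂_1 are 1 so no torsion. So H_0 ≅ Z^2.
rank ∂_1 = 9, rank ∂_2 = 15 ⇒ b_1 = 24 − 9 − 15 = 0; ∂_2 has invariant factor(s) [2] giving torsion. So H_1 ≅ Z/2.
rank ∂_2 = 15, rank ∂_3 = 0 ⇒ b_2 = 16 − 15 − 0 = 1. So H_2 ≅ Z.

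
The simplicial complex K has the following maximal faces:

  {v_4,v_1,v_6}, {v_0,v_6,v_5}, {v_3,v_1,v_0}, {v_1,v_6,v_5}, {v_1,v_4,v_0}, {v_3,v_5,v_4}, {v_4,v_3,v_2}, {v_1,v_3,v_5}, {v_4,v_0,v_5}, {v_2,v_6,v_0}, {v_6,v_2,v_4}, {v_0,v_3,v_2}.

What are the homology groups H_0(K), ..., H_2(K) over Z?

H_0 = Z,  H_1 = Z/2Z,  H_2 = 0.

Order the vertices as v_0 < v_1 < v_2 < v_3 < v_4 < v_5 < v_6. Listing each simplex with vertices in this order, K has dimension 2 with simplices:

  0-simplices (7): [v_0], [v_1], [v_2], [v_3], [v_4], [v_5], [v_6]
  1-simplices (18): (18 of them)
  2-simplices (12): (12 of them)

giving chain groups C_0 ≅ Z^7, C_1 ≅ Z^18, C_2 ≅ Z^12.

The boundary map ∂_1: C_1 → C_0 is given by ∂[p,q] = [q] − [p]. For instance
  ∂[v_4,v_5] = [v_5] − [v_4].
This gives a 7×18 integer matrix of rank 6; reducing to Smith normal form yields diagonal entries (1,1,1,1,1,1).

Boundary ∂_2: C_2 → C_1 maps a triangle to the signed sum of its edges. For instance
  ∂[v_0,v_2,v_3] = [v_2,v_3] − [v_0,v_3] + [v_0,v_2],
  ∂[v_1,v_5,v_6] = [v_5,v_6] − [v_1,v_6] + [v_1,v_5].
The resulting 18×12 matrix has rank 12, and its Smith normal form has invariant factors (1,1,1,1,1,1,1,1,1,1,1,2).

Reading off H_k = ker ∂_k / im ∂_{k+1}:

  H_0: rank C_0 − rank ∂_1 = 7 − 6 = 1, and the invariant factors of ∂_1 are all 1, so H_0 ≅ Z.
  H_1: rank ker ∂_1 − rank ∂_2 = (18 − 6) − 12 = 0, and ∂_2 has invariant factor 2 > 1, so H_1 ≅ Z/2Z.
  H_2: rank ker ∂_2 − rank ∂_3 = (12 − 12) − 0 = 0, and there is no ∂_3, so H_2 ≅ 0.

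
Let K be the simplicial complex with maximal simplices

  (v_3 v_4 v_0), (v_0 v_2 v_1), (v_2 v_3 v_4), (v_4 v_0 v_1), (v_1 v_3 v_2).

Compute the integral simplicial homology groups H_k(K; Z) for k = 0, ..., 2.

Fix the vertex order v_0 < v_1 < v_2 < v_3 < v_4 and write every simplex with vertices in increasing order. Then dim K = 2 and the simplices of K are:

  0-simplices (5): [v_0], [v_1], [v_2], [v_3], [v_4]
  1-simplices (10): [v_0,v_1], [v_0,v_2], [v_0,v_3], [v_0,v_4], [v_1,v_2], [v_1,v_3], [v_1,v_4], [v_2,v_3], [v_2,v_4], [v_3,v_4]
  2-simplices (5): [v_0,v_1,v_2], [v_0,v_1,v_4], [v_0,v_3,v_4], [v_1,v_2,v_3], [v_2,v_3,v_4]

giving chain groups C_0 ≅ Z^5, C_1 ≅ Z^10, C_2 ≅ Z^5.

∂_1: C_1 → C_0 maps an edge to its endpoints' difference, ∂[p,q] = q − p. For instance
  ∂[v_0,v_4] = [v_4] − [v_0].
The 5×10 boundary matrix has rank 4 and Smith normal form diag(1,1,1,1).

Boundary ∂_2: C_2 → C_1 acts by ∂[p,q,r] = [q,r] − [p,r] + [p,q]. For instance
  ∂[v_0,v_1,v_4] = [v_1,v_4] − [v_0,v_4] + [v_0,v_1],
  ∂[v_0,v_3,v_4] = [v_3,v_4] − [v_0,v_4] + [v_0,v_3].
The 10×5 boundary matrix has rank 5 and Smith normal form diag(1,1,1,1,1).

Computing H_k = (kernel of ∂_k) / (image of ∂_{k+1}):

  H_0: rank C_0 − rank ∂_1 = 5 − 4 = 1, and the invariant factors of ∂_1 are all 1, so H_0 = Z.
  H_1: rank ker ∂_1 − rank ∂_2 = (10 − 4) − 5 = 1, and the invariant factors of ∂_2 are all 1, so H_1 = Z.
  H_2: rank ker ∂_2 − rank ∂_3 = (5 − 5) − 0 = 0, and there is no ∂_3, so H_2 = 0.

As a check, the Euler characteristic is 5 − 10 + 5 = 0, which agrees with 1 − 1 + 0 = 0.
(K is a triangulation of the Möbius band.)

H_0 = Z,  H_1 = Z,  H_2 = 0.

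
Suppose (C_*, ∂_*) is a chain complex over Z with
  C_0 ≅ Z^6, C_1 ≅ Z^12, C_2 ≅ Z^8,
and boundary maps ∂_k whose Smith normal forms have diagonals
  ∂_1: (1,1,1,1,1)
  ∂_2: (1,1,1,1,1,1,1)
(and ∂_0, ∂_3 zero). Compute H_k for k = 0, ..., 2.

H_0 = Z,  H_1 = 0,  H_2 = Z.

H_0: b_0 = 6 − 0 − 5 = 1; torsion from ∂_1 factors > 1: none. So H_0 = Z.
H_1: b_1 = 12 − 5 − 7 = 0; torsion from ∂_2 factors > 1: none. So H_1 = 0.
H_2: b_2 = 8 − 7 − 0 = 1; torsion from ∂_3 factors > 1: none. So H_2 = Z.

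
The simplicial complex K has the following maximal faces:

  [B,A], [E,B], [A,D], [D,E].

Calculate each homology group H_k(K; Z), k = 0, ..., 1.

H_0 = Z,  H_1 = Z.

Order the vertices as A < B < D < E. Listing each simplex with vertices in this order, K has dimension 1 with simplices:

  0-simplices (4): A, B, D, E
  1-simplices (4): AB, AD, BE, DE

giving chain groups C_0 ≅ Z^4, C_1 ≅ Z^4.

Boundary ∂_1: C_1 → C_0 is given by ∂[p,q] = [q] − [p].
This gives a 4×4 integer matrix of rank 3; reducing to Smith normal form yields diagonal entries (1,1,1).

Computing H_k = (kernel of ∂_k) / (image of ∂_{k+1}):

  H_0: rank C_0 − rank ∂_1 = 4 − 3 = 1, and the invariant factors of ∂_1 are all 1, so H_0 ≅ Z.
  H_1: rank ker ∂_1 − rank ∂_2 = (4 − 3) − 0 = 1, and there is no ∂_2, so H_1 ≅ Z.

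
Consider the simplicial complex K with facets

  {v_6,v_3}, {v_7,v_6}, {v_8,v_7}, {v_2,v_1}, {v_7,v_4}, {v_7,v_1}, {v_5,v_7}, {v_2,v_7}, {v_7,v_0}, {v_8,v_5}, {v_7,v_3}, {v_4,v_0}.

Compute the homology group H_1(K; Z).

Fix the vertex order v_0 < v_1 < v_2 < v_3 < v_4 < v_5 < v_6 < v_7 < v_8 and write every simplex with vertices in increasing order. Then dim K = 1 and the simplices of K are:

  0-simplices (9): [v_0], [v_1], [v_2], [v_3], [v_4], [v_5], [v_6], [v_7], [v_8]
  1-simplices (12): [v_0,v_4], [v_0,v_7], [v_1,v_2], [v_1,v_7], [v_2,v_7], [v_3,v_6], [v_3,v_7], [v_4,v_7], [v_5,v_7], [v_5,v_8], [v_6,v_7], [v_7,v_8]

so the chain groups are C_0 ≅ Z^9, C_1 ≅ Z^12.

The boundary map ∂_1: C_1 → C_0 maps an edge to its endpoints' difference, ∂[p,q] = q − p. For instance
  ∂[v_1,v_2] = [v_2] − [v_1].
As a 9×12 matrix over Z this has rank 8, with invariant factors (1,1,1,1,1,1,1,1).

Computing H_k = (kernel of ∂_k) / (image of ∂_{k+1}):

  H_1: rank ker ∂_1 − rank ∂_2 = (12 − 8) − 0 = 4, and there is no ∂_2, so H_1 ≅ Z^4.

H_1 ≅ Z^4.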